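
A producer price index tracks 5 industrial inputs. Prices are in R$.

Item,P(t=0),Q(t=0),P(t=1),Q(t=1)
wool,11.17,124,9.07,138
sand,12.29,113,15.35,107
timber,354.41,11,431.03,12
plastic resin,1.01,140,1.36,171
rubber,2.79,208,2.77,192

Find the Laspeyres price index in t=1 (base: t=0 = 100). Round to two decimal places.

113.16

Laspeyres price index uses base-period quantities as weights.
ΣP(t=1)·Q(t=0) = 9.07×124 + 15.35×113 + 431.03×11 + 1.36×140 + 2.77×208 = 1124.68 + 1734.55 + 4741.33 + 190.4 + 576.16 = 8367.12
ΣP(t=0)·Q(t=0) = 11.17×124 + 12.29×113 + 354.41×11 + 1.01×140 + 2.79×208 = 1385.08 + 1388.77 + 3898.51 + 141.4 + 580.32 = 7394.08
Index = 8367.12 / 7394.08 × 100 = 113.1597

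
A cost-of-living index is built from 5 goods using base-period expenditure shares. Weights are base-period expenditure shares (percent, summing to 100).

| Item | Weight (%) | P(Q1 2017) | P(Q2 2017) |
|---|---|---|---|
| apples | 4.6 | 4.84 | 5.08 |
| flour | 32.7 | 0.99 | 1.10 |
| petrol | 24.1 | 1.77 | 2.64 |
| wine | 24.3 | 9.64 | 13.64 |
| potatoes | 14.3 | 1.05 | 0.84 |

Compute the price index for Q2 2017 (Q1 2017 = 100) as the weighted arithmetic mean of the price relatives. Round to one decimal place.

apples: 4.6 × (5.08/4.84) = 4.6 × 1.049587 = 4.8281
flour: 32.7 × (1.10/0.99) = 32.7 × 1.111111 = 36.3333
petrol: 24.1 × (2.64/1.77) = 24.1 × 1.491525 = 35.9458
wine: 24.3 × (13.64/9.64) = 24.3 × 1.414938 = 34.3830
potatoes: 14.3 × (0.84/1.05) = 14.3 × 0.800000 = 11.4400
Index = Σ wᵢ·(p₁ᵢ/p₀ᵢ) = 4.8281 + 36.3333 + 35.9458 + 34.3830 + 11.4400 = 122.9302

122.9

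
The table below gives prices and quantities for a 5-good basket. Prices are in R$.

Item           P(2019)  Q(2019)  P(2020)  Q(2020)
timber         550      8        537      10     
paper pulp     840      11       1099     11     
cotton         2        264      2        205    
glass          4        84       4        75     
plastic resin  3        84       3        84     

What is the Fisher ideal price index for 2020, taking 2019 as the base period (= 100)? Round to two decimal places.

Laspeyres component (base-period weights):
ΣP(2020)Q(2019) = 537×8 + 1099×11 + 2×264 + 4×84 + 3×84 = 4296 + 12089 + 528 + 336 + 252 = 17501
ΣP(2019)Q(2019) = 550×8 + 840×11 + 2×264 + 4×84 + 3×84 = 4400 + 9240 + 528 + 336 + 252 = 14756
L = 17501 / 14756 × 100 = 118.6026
Paasche component (current-period weights):
ΣP(2020)Q(2020) = 537×10 + 1099×11 + 2×205 + 4×75 + 3×84 = 5370 + 12089 + 410 + 300 + 252 = 18421
ΣP(2019)Q(2020) = 550×10 + 840×11 + 2×205 + 4×75 + 3×84 = 5500 + 9240 + 410 + 300 + 252 = 15702
P = 18421 / 15702 × 100 = 117.3163
Fisher = √(L × P) = √(118.6026 × 117.3163) = 117.9577

117.96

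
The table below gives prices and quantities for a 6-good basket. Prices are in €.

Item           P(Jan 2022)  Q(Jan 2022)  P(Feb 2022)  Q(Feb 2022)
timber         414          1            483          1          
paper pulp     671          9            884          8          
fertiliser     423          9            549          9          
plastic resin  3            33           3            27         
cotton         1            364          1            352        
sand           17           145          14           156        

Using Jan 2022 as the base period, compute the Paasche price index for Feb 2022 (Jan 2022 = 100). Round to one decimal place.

Paasche price index uses current-period quantities as weights.
ΣP(Feb 2022)·Q(Feb 2022) = 483×1 + 884×8 + 549×9 + 3×27 + 1×352 + 14×156 = 483 + 7072 + 4941 + 81 + 352 + 2184 = 15113
ΣP(Jan 2022)·Q(Feb 2022) = 414×1 + 671×8 + 423×9 + 3×27 + 1×352 + 17×156 = 414 + 5368 + 3807 + 81 + 352 + 2652 = 12674
Index = 15113 / 12674 × 100 = 119.2441

119.2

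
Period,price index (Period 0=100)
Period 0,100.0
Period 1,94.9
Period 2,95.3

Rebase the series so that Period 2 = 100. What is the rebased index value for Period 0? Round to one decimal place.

Rebased(Period 0) = 100.0 / 95.3 × 100 = 104.9318

104.9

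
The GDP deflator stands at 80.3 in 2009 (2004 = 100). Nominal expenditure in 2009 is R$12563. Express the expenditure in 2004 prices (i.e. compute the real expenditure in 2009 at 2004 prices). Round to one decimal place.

15645.1

Real = Nominal ÷ (Index/100) = 12563 ÷ (80.3/100)
     = 12563 ÷ 0.803 = 15645.0809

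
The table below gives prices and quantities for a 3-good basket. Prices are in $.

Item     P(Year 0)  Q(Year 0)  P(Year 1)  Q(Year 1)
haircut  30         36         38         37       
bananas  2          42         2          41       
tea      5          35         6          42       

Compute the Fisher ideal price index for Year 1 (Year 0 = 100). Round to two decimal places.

124.12

Laspeyres component (base-period weights):
ΣP(Year 1)Q(Year 0) = 38×36 + 2×42 + 6×35 = 1368 + 84 + 210 = 1662
ΣP(Year 0)Q(Year 0) = 30×36 + 2×42 + 5×35 = 1080 + 84 + 175 = 1339
L = 1662 / 1339 × 100 = 124.1225
Paasche component (current-period weights):
ΣP(Year 1)Q(Year 1) = 38×37 + 2×41 + 6×42 = 1406 + 82 + 252 = 1740
ΣP(Year 0)Q(Year 1) = 30×37 + 2×41 + 5×42 = 1110 + 82 + 210 = 1402
P = 1740 / 1402 × 100 = 124.1084
Fisher = √(L × P) = √(124.1225 × 124.1084) = 124.1154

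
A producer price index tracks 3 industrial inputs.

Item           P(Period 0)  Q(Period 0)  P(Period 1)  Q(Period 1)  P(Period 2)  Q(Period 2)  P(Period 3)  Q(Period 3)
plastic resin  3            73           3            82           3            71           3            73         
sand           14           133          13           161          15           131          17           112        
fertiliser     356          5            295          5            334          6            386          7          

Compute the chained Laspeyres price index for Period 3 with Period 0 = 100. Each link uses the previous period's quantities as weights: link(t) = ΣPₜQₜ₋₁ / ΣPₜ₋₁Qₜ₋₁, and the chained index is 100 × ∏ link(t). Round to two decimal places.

114.49

Link Period 0→Period 1:
ΣP(Period 1)Q(Period 0) = 3×73 + 13×133 + 295×5 = 219 + 1729 + 1475 = 3423
ΣP(Period 0)Q(Period 0) = 3×73 + 14×133 + 356×5 = 219 + 1862 + 1780 = 3861
link = 3423/3861 = 0.886558
Link Period 1→Period 2:
ΣP(Period 2)Q(Period 1) = 3×82 + 15×161 + 334×5 = 246 + 2415 + 1670 = 4331
ΣP(Period 1)Q(Period 1) = 3×82 + 13×161 + 295×5 = 246 + 2093 + 1475 = 3814
link = 4331/3814 = 1.135553
Link Period 2→Period 3:
ΣP(Period 3)Q(Period 2) = 3×71 + 17×131 + 386×6 = 213 + 2227 + 2316 = 4756
ΣP(Period 2)Q(Period 2) = 3×71 + 15×131 + 334×6 = 213 + 1965 + 2004 = 4182
link = 4756/4182 = 1.137255
Chained index = 100 × 0.886558 × 1.135553 × 1.137255 = 114.4913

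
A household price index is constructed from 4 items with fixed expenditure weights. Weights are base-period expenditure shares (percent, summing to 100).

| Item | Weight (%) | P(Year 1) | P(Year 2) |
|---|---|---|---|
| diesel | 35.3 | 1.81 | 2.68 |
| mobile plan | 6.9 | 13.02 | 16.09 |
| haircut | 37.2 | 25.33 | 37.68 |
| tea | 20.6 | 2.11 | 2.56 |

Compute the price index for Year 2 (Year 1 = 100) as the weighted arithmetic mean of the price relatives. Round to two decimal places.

diesel: 35.3 × (2.68/1.81) = 35.3 × 1.480663 = 52.2674
mobile plan: 6.9 × (16.09/13.02) = 6.9 × 1.235791 = 8.5270
haircut: 37.2 × (37.68/25.33) = 37.2 × 1.487564 = 55.3374
tea: 20.6 × (2.56/2.11) = 20.6 × 1.213270 = 24.9934
Index = Σ wᵢ·(p₁ᵢ/p₀ᵢ) = 52.2674 + 8.5270 + 55.3374 + 24.9934 = 141.1251

141.13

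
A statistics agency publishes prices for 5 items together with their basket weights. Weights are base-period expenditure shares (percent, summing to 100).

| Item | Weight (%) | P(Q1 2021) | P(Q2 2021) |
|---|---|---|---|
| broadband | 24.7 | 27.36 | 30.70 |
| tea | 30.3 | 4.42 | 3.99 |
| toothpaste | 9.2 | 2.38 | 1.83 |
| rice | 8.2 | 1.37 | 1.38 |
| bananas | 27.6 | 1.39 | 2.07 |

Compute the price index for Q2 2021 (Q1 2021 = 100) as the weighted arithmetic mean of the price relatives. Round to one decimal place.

111.5

broadband: 24.7 × (30.70/27.36) = 24.7 × 1.122076 = 27.7153
tea: 30.3 × (3.99/4.42) = 30.3 × 0.902715 = 27.3523
toothpaste: 9.2 × (1.83/2.38) = 9.2 × 0.768908 = 7.0739
rice: 8.2 × (1.38/1.37) = 8.2 × 1.007299 = 8.2599
bananas: 27.6 × (2.07/1.39) = 27.6 × 1.489209 = 41.1022
Index = Σ wᵢ·(p₁ᵢ/p₀ᵢ) = 27.7153 + 27.3523 + 7.0739 + 8.2599 + 41.1022 = 111.5035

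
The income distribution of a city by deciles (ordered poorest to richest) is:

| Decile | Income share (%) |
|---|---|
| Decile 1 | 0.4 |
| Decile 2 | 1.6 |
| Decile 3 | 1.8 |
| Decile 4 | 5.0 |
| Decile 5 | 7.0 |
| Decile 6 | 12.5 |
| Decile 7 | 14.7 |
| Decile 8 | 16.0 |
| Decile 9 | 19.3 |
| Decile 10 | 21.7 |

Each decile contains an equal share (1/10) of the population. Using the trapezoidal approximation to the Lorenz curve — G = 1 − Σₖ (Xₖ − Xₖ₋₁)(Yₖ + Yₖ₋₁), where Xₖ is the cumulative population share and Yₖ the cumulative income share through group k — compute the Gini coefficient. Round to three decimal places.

0.421

Cumulative income shares Yₖ: 0.0040, 0.0200, 0.0380, 0.0880, 0.1580, 0.2830, 0.4300, 0.5900, 0.7830, 1.0000
Σ (Xₖ−Xₖ₋₁)(Yₖ+Yₖ₋₁) = (1/10)(0.0040+0.0000) + (1/10)(0.0200+0.0040) + (1/10)(0.0380+0.0200) + (1/10)(0.0880+0.0380) + (1/10)(0.1580+0.0880) + (1/10)(0.2830+0.1580) + (1/10)(0.4300+0.2830) + (1/10)(0.5900+0.4300) + (1/10)(0.7830+0.5900) + (1/10)(1.0000+0.7830)
  = 0.0004 + 0.0024 + 0.0058 + 0.0126 + 0.0246 + 0.0441 + 0.0713 + 0.1020 + 0.1373 + 0.1783 = 0.5788
G = 1 − 0.5788 = 0.4212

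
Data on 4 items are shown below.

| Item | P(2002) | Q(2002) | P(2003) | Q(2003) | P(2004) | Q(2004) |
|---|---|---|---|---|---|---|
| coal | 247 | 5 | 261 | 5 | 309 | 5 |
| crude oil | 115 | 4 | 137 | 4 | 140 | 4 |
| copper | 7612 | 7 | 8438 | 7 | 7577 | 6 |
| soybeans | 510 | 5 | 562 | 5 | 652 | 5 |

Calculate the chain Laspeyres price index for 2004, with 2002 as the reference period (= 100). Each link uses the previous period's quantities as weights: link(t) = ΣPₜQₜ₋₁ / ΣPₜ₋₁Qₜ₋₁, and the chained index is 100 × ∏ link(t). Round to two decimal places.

101.52

Link 2002→2003:
ΣP(2003)Q(2002) = 261×5 + 137×4 + 8438×7 + 562×5 = 1305 + 548 + 59066 + 2810 = 63729
ΣP(2002)Q(2002) = 247×5 + 115×4 + 7612×7 + 510×5 = 1235 + 460 + 53284 + 2550 = 57529
link = 63729/57529 = 1.107772
Link 2003→2004:
ΣP(2004)Q(2003) = 309×5 + 140×4 + 7577×7 + 652×5 = 1545 + 560 + 53039 + 3260 = 58404
ΣP(2003)Q(2003) = 261×5 + 137×4 + 8438×7 + 562×5 = 1305 + 548 + 59066 + 2810 = 63729
link = 58404/63729 = 0.916443
Chained index = 100 × 1.107772 × 0.916443 = 101.5210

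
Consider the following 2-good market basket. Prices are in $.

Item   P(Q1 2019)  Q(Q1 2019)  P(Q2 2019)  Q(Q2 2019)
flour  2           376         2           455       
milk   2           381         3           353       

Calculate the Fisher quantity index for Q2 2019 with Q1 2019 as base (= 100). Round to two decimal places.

105.31

Laspeyres component (base-period weights):
ΣP(Q1 2019)Q(Q2 2019) = 2×455 + 2×353 = 910 + 706 = 1616
ΣP(Q1 2019)Q(Q1 2019) = 2×376 + 2×381 = 752 + 762 = 1514
L = 1616 / 1514 × 100 = 106.7371
Paasche component (current-period weights):
ΣP(Q2 2019)Q(Q2 2019) = 2×455 + 3×353 = 910 + 1059 = 1969
ΣP(Q2 2019)Q(Q1 2019) = 2×376 + 3×381 = 752 + 1143 = 1895
P = 1969 / 1895 × 100 = 103.9050
Fisher = √(L × P) = √(106.7371 × 103.9050) = 105.3115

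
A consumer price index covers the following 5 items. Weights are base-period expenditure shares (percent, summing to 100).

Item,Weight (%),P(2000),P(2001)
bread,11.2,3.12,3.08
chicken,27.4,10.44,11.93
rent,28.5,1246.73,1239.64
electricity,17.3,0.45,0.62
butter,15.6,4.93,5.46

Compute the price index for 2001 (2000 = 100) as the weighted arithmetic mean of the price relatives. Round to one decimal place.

bread: 11.2 × (3.08/3.12) = 11.2 × 0.987179 = 11.0564
chicken: 27.4 × (11.93/10.44) = 27.4 × 1.142720 = 31.3105
rent: 28.5 × (1239.64/1246.73) = 28.5 × 0.994313 = 28.3379
electricity: 17.3 × (0.62/0.45) = 17.3 × 1.377778 = 23.8356
butter: 15.6 × (5.46/4.93) = 15.6 × 1.107505 = 17.2771
Index = Σ wᵢ·(p₁ᵢ/p₀ᵢ) = 11.0564 + 31.3105 + 28.3379 + 23.8356 + 17.2771 = 111.8175

111.8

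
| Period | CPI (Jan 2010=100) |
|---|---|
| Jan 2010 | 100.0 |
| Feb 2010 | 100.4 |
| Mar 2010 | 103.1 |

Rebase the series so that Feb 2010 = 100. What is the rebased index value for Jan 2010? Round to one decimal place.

99.6

Rebased(Jan 2010) = 100.0 / 100.4 × 100 = 99.6016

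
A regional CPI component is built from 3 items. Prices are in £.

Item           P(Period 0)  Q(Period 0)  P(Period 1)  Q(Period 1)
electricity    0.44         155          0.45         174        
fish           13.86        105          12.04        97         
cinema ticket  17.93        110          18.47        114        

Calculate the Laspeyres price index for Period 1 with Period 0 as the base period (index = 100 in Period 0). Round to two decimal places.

Laspeyres price index uses base-period quantities as weights.
ΣP(Period 1)·Q(Period 0) = 0.45×155 + 12.04×105 + 18.47×110 = 69.75 + 1264.2 + 2031.7 = 3365.65
ΣP(Period 0)·Q(Period 0) = 0.44×155 + 13.86×105 + 17.93×110 = 68.2 + 1455.3 + 1972.3 = 3495.8
Index = 3365.65 / 3495.8 × 100 = 96.2770

96.28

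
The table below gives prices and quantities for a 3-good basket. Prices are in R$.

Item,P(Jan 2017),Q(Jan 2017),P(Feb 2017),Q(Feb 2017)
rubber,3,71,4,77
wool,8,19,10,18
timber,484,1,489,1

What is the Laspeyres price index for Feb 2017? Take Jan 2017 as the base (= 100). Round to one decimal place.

113.4

Laspeyres price index uses base-period quantities as weights.
ΣP(Feb 2017)·Q(Jan 2017) = 4×71 + 10×19 + 489×1 = 284 + 190 + 489 = 963
ΣP(Jan 2017)·Q(Jan 2017) = 3×71 + 8×19 + 484×1 = 213 + 152 + 484 = 849
Index = 963 / 849 × 100 = 113.4276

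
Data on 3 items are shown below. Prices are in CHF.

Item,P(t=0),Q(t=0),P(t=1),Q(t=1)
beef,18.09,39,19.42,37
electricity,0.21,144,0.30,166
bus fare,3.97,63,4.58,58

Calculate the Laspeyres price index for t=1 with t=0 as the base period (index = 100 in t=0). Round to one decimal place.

110.5

Laspeyres price index uses base-period quantities as weights.
ΣP(t=1)·Q(t=0) = 19.42×39 + 0.30×144 + 4.58×63 = 757.38 + 43.2 + 288.54 = 1089.12
ΣP(t=0)·Q(t=0) = 18.09×39 + 0.21×144 + 3.97×63 = 705.51 + 30.24 + 250.11 = 985.86
Index = 1089.12 / 985.86 × 100 = 110.4741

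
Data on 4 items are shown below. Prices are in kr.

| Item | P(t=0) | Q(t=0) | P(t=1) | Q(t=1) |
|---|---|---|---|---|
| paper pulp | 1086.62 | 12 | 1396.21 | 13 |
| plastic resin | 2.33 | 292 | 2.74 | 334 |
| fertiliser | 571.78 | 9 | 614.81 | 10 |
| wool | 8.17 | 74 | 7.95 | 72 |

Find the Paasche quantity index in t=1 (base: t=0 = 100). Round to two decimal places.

Paasche quantity index uses current-period prices as weights.
ΣP(t=1)·Q(t=1) = 1396.21×13 + 2.74×334 + 614.81×10 + 7.95×72 = 18150.73 + 915.16 + 6148.1 + 572.4 = 25786.39
ΣP(t=1)·Q(t=0) = 1396.21×12 + 2.74×292 + 614.81×9 + 7.95×74 = 16754.52 + 800.08 + 5533.29 + 588.3 = 23676.19
Index = 25786.39 / 23676.19 × 100 = 108.9128

108.91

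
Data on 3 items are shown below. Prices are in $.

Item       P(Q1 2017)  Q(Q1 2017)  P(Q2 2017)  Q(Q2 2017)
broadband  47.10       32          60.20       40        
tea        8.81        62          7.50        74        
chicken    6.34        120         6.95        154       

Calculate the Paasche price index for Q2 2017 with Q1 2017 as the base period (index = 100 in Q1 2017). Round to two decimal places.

Paasche price index uses current-period quantities as weights.
ΣP(Q2 2017)·Q(Q2 2017) = 60.20×40 + 7.50×74 + 6.95×154 = 2408 + 555 + 1070.3 = 4033.3
ΣP(Q1 2017)·Q(Q2 2017) = 47.10×40 + 8.81×74 + 6.34×154 = 1884 + 651.94 + 976.36 = 3512.3
Index = 4033.3 / 3512.3 × 100 = 114.8336

114.83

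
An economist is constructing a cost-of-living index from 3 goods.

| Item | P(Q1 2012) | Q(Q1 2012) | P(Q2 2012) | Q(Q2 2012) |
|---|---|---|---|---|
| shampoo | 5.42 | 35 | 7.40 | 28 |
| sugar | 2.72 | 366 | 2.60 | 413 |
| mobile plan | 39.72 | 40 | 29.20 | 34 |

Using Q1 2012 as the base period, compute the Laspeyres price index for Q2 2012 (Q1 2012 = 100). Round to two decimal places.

85.75

Laspeyres price index uses base-period quantities as weights.
ΣP(Q2 2012)·Q(Q1 2012) = 7.40×35 + 2.60×366 + 29.20×40 = 259 + 951.6 + 1168 = 2378.6
ΣP(Q1 2012)·Q(Q1 2012) = 5.42×35 + 2.72×366 + 39.72×40 = 189.7 + 995.52 + 1588.8 = 2774.02
Index = 2378.6 / 2774.02 × 100 = 85.7456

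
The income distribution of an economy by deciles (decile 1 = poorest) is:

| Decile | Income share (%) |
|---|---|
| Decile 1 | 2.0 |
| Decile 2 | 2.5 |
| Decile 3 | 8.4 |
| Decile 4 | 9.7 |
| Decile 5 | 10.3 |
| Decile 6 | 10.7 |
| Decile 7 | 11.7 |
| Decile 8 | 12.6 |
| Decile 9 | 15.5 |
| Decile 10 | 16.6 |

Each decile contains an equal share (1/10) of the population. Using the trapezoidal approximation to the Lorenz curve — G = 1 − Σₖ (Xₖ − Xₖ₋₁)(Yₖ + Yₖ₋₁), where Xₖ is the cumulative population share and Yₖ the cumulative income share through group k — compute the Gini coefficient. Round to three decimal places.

Cumulative income shares Yₖ: 0.0200, 0.0450, 0.1290, 0.2260, 0.3290, 0.4360, 0.5530, 0.6790, 0.8340, 1.0000
Σ (Xₖ−Xₖ₋₁)(Yₖ+Yₖ₋₁) = (1/10)(0.0200+0.0000) + (1/10)(0.0450+0.0200) + (1/10)(0.1290+0.0450) + (1/10)(0.2260+0.1290) + (1/10)(0.3290+0.2260) + (1/10)(0.4360+0.3290) + (1/10)(0.5530+0.4360) + (1/10)(0.6790+0.5530) + (1/10)(0.8340+0.6790) + (1/10)(1.0000+0.8340)
  = 0.0020 + 0.0065 + 0.0174 + 0.0355 + 0.0555 + 0.0765 + 0.0989 + 0.1232 + 0.1513 + 0.1834 = 0.7502
G = 1 − 0.7502 = 0.2498

0.250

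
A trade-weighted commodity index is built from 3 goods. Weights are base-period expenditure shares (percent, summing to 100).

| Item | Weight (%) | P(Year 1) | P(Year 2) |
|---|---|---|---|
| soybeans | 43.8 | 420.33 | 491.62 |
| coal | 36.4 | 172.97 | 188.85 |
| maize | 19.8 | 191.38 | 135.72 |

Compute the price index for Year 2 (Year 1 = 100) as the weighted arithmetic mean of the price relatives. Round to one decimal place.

105.0

soybeans: 43.8 × (491.62/420.33) = 43.8 × 1.169605 = 51.2287
coal: 36.4 × (188.85/172.97) = 36.4 × 1.091808 = 39.7418
maize: 19.8 × (135.72/191.38) = 19.8 × 0.709165 = 14.0415
Index = Σ wᵢ·(p₁ᵢ/p₀ᵢ) = 51.2287 + 39.7418 + 14.0415 = 105.0120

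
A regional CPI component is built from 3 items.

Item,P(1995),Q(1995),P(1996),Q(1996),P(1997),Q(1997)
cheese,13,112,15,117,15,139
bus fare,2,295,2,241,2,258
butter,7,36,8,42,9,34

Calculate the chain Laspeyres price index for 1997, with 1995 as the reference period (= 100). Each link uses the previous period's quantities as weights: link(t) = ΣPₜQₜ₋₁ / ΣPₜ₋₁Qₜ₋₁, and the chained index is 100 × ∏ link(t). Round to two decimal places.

113.13

Link 1995→1996:
ΣP(1996)Q(1995) = 15×112 + 2×295 + 8×36 = 1680 + 590 + 288 = 2558
ΣP(1995)Q(1995) = 13×112 + 2×295 + 7×36 = 1456 + 590 + 252 = 2298
link = 2558/2298 = 1.113142
Link 1996→1997:
ΣP(1997)Q(1996) = 15×117 + 2×241 + 9×42 = 1755 + 482 + 378 = 2615
ΣP(1996)Q(1996) = 15×117 + 2×241 + 8×42 = 1755 + 482 + 336 = 2573
link = 2615/2573 = 1.016323
Chained index = 100 × 1.113142 × 1.016323 = 113.1312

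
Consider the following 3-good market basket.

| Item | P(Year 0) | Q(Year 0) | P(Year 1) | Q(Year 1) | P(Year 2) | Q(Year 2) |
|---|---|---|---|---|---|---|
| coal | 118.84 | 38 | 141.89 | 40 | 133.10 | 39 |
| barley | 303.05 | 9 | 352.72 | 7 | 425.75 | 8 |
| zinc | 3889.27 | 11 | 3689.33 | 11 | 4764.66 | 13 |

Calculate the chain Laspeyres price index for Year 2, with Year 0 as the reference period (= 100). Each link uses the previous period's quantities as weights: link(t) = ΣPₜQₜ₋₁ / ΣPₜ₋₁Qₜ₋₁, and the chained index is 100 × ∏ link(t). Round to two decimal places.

122.42

Link Year 0→Year 1:
ΣP(Year 1)Q(Year 0) = 141.89×38 + 352.72×9 + 3689.33×11 = 5391.82 + 3174.48 + 40582.63 = 49148.93
ΣP(Year 0)Q(Year 0) = 118.84×38 + 303.05×9 + 3889.27×11 = 4515.92 + 2727.45 + 42781.97 = 50025.34
link = 49148.93/50025.34 = 0.982481
Link Year 1→Year 2:
ΣP(Year 2)Q(Year 1) = 133.10×40 + 425.75×7 + 4764.66×11 = 5324 + 2980.25 + 52411.26 = 60715.51
ΣP(Year 1)Q(Year 1) = 141.89×40 + 352.72×7 + 3689.33×11 = 5675.6 + 2469.04 + 40582.63 = 48727.27
link = 60715.51/48727.27 = 1.246027
Chained index = 100 × 0.982481 × 1.246027 = 122.4198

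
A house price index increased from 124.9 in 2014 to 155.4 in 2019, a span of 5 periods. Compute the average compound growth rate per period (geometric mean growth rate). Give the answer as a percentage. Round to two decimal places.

4.47%

Growth factor = (155.4/124.9)^(1/5) = (1.244195)^(1/5) = 1.044667
Growth rate = 1.044667 − 1 = 0.044667 = 4.4667%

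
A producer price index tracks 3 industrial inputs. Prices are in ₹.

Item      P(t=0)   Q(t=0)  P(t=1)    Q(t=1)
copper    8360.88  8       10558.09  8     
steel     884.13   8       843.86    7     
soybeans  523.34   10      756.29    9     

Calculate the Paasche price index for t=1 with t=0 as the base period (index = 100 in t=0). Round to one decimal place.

124.9

Paasche price index uses current-period quantities as weights.
ΣP(t=1)·Q(t=1) = 10558.09×8 + 843.86×7 + 756.29×9 = 84464.72 + 5907.02 + 6806.61 = 97178.35
ΣP(t=0)·Q(t=1) = 8360.88×8 + 884.13×7 + 523.34×9 = 66887.04 + 6188.91 + 4710.06 = 77786.01
Index = 97178.35 / 77786.01 × 100 = 124.9304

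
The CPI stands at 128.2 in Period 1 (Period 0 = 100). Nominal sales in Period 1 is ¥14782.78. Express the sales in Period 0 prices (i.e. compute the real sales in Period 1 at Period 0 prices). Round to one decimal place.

11531.0

Real = Nominal ÷ (Index/100) = 14782.78 ÷ (128.2/100)
     = 14782.78 ÷ 1.282 = 11531.0296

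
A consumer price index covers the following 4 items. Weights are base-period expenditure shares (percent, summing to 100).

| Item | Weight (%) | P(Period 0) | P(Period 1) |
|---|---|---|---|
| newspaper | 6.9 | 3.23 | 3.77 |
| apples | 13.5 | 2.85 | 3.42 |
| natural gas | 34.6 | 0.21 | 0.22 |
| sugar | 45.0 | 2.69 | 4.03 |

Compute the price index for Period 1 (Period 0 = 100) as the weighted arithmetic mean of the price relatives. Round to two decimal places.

127.92

newspaper: 6.9 × (3.77/3.23) = 6.9 × 1.167183 = 8.0536
apples: 13.5 × (3.42/2.85) = 13.5 × 1.200000 = 16.2000
natural gas: 34.6 × (0.22/0.21) = 34.6 × 1.047619 = 36.2476
sugar: 45.0 × (4.03/2.69) = 45.0 × 1.498141 = 67.4164
Index = Σ wᵢ·(p₁ᵢ/p₀ᵢ) = 8.0536 + 16.2000 + 36.2476 + 67.4164 = 127.9175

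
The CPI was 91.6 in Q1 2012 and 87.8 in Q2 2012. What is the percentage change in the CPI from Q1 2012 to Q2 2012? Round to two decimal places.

Change = (87.8 − 91.6) / 91.6 × 100
       = -3.8 / 91.6 × 100 = -4.1485%

-4.15%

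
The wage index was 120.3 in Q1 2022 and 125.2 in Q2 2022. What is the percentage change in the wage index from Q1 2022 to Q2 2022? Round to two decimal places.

4.07%

Change = (125.2 − 120.3) / 120.3 × 100
       = 4.9 / 120.3 × 100 = 4.0732%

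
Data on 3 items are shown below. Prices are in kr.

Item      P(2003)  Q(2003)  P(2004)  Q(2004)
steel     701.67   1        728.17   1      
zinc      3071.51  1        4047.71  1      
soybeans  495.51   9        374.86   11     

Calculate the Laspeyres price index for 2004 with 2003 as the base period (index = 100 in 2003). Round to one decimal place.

99.0

Laspeyres price index uses base-period quantities as weights.
ΣP(2004)·Q(2003) = 728.17×1 + 4047.71×1 + 374.86×9 = 728.17 + 4047.71 + 3373.74 = 8149.62
ΣP(2003)·Q(2003) = 701.67×1 + 3071.51×1 + 495.51×9 = 701.67 + 3071.51 + 4459.59 = 8232.77
Index = 8149.62 / 8232.77 × 100 = 98.9900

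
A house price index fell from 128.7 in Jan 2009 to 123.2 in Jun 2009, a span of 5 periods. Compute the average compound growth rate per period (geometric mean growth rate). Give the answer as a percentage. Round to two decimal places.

Growth factor = (123.2/128.7)^(1/5) = (0.957265)^(1/5) = 0.991303
Growth rate = 0.991303 − 1 = -0.008697 = -0.8697%

-0.87%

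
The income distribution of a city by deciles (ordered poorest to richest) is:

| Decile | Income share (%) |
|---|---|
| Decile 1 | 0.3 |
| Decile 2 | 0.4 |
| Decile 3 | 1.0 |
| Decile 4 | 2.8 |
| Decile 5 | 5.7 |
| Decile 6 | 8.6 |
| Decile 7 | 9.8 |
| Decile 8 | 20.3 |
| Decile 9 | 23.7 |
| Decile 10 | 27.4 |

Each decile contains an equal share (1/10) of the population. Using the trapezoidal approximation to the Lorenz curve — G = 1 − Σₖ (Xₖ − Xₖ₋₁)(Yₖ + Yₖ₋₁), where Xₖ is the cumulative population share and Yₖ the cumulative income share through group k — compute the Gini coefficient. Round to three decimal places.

Cumulative income shares Yₖ: 0.0030, 0.0070, 0.0170, 0.0450, 0.1020, 0.1880, 0.2860, 0.4890, 0.7260, 1.0000
Σ (Xₖ−Xₖ₋₁)(Yₖ+Yₖ₋₁) = (1/10)(0.0030+0.0000) + (1/10)(0.0070+0.0030) + (1/10)(0.0170+0.0070) + (1/10)(0.0450+0.0170) + (1/10)(0.1020+0.0450) + (1/10)(0.1880+0.1020) + (1/10)(0.2860+0.1880) + (1/10)(0.4890+0.2860) + (1/10)(0.7260+0.4890) + (1/10)(1.0000+0.7260)
  = 0.0003 + 0.0010 + 0.0024 + 0.0062 + 0.0147 + 0.0290 + 0.0474 + 0.0775 + 0.1215 + 0.1726 = 0.4726
G = 1 − 0.4726 = 0.5274

0.527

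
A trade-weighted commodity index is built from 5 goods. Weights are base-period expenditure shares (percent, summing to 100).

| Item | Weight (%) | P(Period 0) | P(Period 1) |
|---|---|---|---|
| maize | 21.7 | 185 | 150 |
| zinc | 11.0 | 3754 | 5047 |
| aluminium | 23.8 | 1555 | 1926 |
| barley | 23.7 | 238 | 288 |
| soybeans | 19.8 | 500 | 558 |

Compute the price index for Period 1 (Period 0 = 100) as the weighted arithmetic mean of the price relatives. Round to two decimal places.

maize: 21.7 × (150/185) = 21.7 × 0.810811 = 17.5946
zinc: 11.0 × (5047/3754) = 11.0 × 1.344433 = 14.7888
aluminium: 23.8 × (1926/1555) = 23.8 × 1.238585 = 29.4783
barley: 23.7 × (288/238) = 23.7 × 1.210084 = 28.6790
soybeans: 19.8 × (558/500) = 19.8 × 1.116000 = 22.0968
Index = Σ wᵢ·(p₁ᵢ/p₀ᵢ) = 17.5946 + 14.7888 + 29.4783 + 28.6790 + 22.0968 = 112.6375

112.64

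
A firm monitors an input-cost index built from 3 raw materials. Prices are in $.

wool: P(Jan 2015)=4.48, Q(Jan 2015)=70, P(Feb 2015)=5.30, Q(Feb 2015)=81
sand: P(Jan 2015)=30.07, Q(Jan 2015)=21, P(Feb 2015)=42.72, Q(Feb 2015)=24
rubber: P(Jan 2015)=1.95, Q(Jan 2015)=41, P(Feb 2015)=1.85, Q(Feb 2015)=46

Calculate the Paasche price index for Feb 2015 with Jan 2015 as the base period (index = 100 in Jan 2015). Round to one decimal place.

131.1

Paasche price index uses current-period quantities as weights.
ΣP(Feb 2015)·Q(Feb 2015) = 5.30×81 + 42.72×24 + 1.85×46 = 429.3 + 1025.28 + 85.1 = 1539.68
ΣP(Jan 2015)·Q(Feb 2015) = 4.48×81 + 30.07×24 + 1.95×46 = 362.88 + 721.68 + 89.7 = 1174.26
Index = 1539.68 / 1174.26 × 100 = 131.1192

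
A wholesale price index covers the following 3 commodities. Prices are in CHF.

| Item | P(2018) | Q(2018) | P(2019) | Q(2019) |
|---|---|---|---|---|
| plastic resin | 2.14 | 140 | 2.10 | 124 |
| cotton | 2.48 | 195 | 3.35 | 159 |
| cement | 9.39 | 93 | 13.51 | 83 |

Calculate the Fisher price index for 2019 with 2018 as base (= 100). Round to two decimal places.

133.03

Laspeyres component (base-period weights):
ΣP(2019)Q(2018) = 2.10×140 + 3.35×195 + 13.51×93 = 294 + 653.25 + 1256.43 = 2203.68
ΣP(2018)Q(2018) = 2.14×140 + 2.48×195 + 9.39×93 = 299.6 + 483.6 + 873.27 = 1656.47
L = 2203.68 / 1656.47 × 100 = 133.0347
Paasche component (current-period weights):
ΣP(2019)Q(2019) = 2.10×124 + 3.35×159 + 13.51×83 = 260.4 + 532.65 + 1121.33 = 1914.38
ΣP(2018)Q(2019) = 2.14×124 + 2.48×159 + 9.39×83 = 265.36 + 394.32 + 779.37 = 1439.05
P = 1914.38 / 1439.05 × 100 = 133.0308
Fisher = √(L × P) = √(133.0347 × 133.0308) = 133.0328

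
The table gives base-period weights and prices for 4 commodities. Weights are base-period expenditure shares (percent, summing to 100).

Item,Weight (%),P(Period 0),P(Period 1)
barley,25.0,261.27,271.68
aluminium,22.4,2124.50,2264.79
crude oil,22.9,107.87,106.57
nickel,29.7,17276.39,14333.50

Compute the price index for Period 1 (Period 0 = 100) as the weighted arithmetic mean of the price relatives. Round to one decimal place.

barley: 25.0 × (271.68/261.27) = 25.0 × 1.039844 = 25.9961
aluminium: 22.4 × (2264.79/2124.50) = 22.4 × 1.066034 = 23.8792
crude oil: 22.9 × (106.57/107.87) = 22.9 × 0.987948 = 22.6240
nickel: 29.7 × (14333.50/17276.39) = 29.7 × 0.829658 = 24.6409
Index = Σ wᵢ·(p₁ᵢ/p₀ᵢ) = 25.9961 + 23.8792 + 22.6240 + 24.6409 = 97.1401

97.1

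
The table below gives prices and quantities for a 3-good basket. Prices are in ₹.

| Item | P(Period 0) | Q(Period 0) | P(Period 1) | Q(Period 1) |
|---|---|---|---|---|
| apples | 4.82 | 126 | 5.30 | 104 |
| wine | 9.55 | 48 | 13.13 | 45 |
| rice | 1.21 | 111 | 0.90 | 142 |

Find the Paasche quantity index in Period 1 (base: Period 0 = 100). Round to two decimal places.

Paasche quantity index uses current-period prices as weights.
ΣP(Period 1)·Q(Period 1) = 5.30×104 + 13.13×45 + 0.90×142 = 551.2 + 590.85 + 127.8 = 1269.85
ΣP(Period 1)·Q(Period 0) = 5.30×126 + 13.13×48 + 0.90×111 = 667.8 + 630.24 + 99.9 = 1397.94
Index = 1269.85 / 1397.94 × 100 = 90.8372

90.84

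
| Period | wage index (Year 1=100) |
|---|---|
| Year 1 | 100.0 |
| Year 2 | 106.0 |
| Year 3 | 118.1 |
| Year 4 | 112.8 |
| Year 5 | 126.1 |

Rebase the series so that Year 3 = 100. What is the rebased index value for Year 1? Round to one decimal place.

84.7

Rebased(Year 1) = 100.0 / 118.1 × 100 = 84.6740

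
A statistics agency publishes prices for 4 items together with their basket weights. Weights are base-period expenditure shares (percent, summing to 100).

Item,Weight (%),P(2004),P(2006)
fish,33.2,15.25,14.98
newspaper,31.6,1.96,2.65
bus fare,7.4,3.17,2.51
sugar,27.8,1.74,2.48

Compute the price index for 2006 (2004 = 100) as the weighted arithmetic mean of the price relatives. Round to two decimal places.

fish: 33.2 × (14.98/15.25) = 33.2 × 0.982295 = 32.6122
newspaper: 31.6 × (2.65/1.96) = 31.6 × 1.352041 = 42.7245
bus fare: 7.4 × (2.51/3.17) = 7.4 × 0.791798 = 5.8593
sugar: 27.8 × (2.48/1.74) = 27.8 × 1.425287 = 39.6230
Index = Σ wᵢ·(p₁ᵢ/p₀ᵢ) = 32.6122 + 42.7245 + 5.8593 + 39.6230 = 120.8190

120.82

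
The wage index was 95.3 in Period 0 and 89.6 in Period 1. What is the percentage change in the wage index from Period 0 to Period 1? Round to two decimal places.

Change = (89.6 − 95.3) / 95.3 × 100
       = -5.7 / 95.3 × 100 = -5.9811%

-5.98%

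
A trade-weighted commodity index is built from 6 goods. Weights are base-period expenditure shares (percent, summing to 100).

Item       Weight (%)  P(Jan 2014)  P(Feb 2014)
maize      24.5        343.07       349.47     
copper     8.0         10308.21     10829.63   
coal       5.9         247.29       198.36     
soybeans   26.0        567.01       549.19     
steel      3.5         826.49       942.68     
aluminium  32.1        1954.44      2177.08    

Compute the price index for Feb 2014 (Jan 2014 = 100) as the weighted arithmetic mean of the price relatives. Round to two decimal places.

103.03

maize: 24.5 × (349.47/343.07) = 24.5 × 1.018655 = 24.9570
copper: 8.0 × (10829.63/10308.21) = 8.0 × 1.050583 = 8.4047
coal: 5.9 × (198.36/247.29) = 5.9 × 0.802135 = 4.7326
soybeans: 26.0 × (549.19/567.01) = 26.0 × 0.968572 = 25.1829
steel: 3.5 × (942.68/826.49) = 3.5 × 1.140582 = 3.9920
aluminium: 32.1 × (2177.08/1954.44) = 32.1 × 1.113915 = 35.7567
Index = Σ wᵢ·(p₁ᵢ/p₀ᵢ) = 24.9570 + 8.4047 + 4.7326 + 25.1829 + 3.9920 + 35.7567 = 103.0259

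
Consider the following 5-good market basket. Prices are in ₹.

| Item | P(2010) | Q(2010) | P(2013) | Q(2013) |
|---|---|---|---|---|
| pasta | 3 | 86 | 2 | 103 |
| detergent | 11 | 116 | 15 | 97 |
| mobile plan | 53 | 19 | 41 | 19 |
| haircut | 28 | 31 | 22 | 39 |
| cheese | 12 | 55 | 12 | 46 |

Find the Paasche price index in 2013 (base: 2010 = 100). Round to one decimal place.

Paasche price index uses current-period quantities as weights.
ΣP(2013)·Q(2013) = 2×103 + 15×97 + 41×19 + 22×39 + 12×46 = 206 + 1455 + 779 + 858 + 552 = 3850
ΣP(2010)·Q(2013) = 3×103 + 11×97 + 53×19 + 28×39 + 12×46 = 309 + 1067 + 1007 + 1092 + 552 = 4027
Index = 3850 / 4027 × 100 = 95.6047

95.6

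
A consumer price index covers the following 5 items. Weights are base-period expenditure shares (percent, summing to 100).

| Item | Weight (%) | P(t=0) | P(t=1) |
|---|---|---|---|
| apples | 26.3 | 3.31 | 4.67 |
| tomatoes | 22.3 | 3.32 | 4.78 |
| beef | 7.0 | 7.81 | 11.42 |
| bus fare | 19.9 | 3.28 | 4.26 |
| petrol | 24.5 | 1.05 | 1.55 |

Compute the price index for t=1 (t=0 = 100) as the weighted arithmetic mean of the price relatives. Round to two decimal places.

apples: 26.3 × (4.67/3.31) = 26.3 × 1.410876 = 37.1060
tomatoes: 22.3 × (4.78/3.32) = 22.3 × 1.439759 = 32.1066
beef: 7.0 × (11.42/7.81) = 7.0 × 1.462228 = 10.2356
bus fare: 19.9 × (4.26/3.28) = 19.9 × 1.298780 = 25.8457
petrol: 24.5 × (1.55/1.05) = 24.5 × 1.476190 = 36.1667
Index = Σ wᵢ·(p₁ᵢ/p₀ᵢ) = 37.1060 + 32.1066 + 10.2356 + 25.8457 + 36.1667 = 141.4607

141.46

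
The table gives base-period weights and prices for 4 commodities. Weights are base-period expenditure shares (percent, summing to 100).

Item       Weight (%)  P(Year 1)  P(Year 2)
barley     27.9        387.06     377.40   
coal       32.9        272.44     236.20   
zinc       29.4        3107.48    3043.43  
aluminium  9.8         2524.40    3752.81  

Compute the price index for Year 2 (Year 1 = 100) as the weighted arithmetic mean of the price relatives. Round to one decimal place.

barley: 27.9 × (377.40/387.06) = 27.9 × 0.975043 = 27.2037
coal: 32.9 × (236.20/272.44) = 32.9 × 0.866980 = 28.5236
zinc: 29.4 × (3043.43/3107.48) = 29.4 × 0.979388 = 28.7940
aluminium: 9.8 × (3752.81/2524.40) = 9.8 × 1.486615 = 14.5688
Index = Σ wᵢ·(p₁ᵢ/p₀ᵢ) = 27.2037 + 28.5236 + 28.7940 + 14.5688 = 99.0902

99.1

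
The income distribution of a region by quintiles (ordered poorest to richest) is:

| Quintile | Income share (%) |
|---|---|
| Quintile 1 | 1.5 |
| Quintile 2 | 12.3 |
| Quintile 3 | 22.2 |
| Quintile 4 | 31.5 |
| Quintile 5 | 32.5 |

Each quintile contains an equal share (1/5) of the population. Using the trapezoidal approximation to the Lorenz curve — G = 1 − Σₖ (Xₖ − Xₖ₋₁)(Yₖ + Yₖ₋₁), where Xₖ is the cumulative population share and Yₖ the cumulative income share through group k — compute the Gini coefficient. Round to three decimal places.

Cumulative income shares Yₖ: 0.0150, 0.1380, 0.3600, 0.6750, 1.0000
Σ (Xₖ−Xₖ₋₁)(Yₖ+Yₖ₋₁) = (1/5)(0.0150+0.0000) + (1/5)(0.1380+0.0150) + (1/5)(0.3600+0.1380) + (1/5)(0.6750+0.3600) + (1/5)(1.0000+0.6750)
  = 0.0030 + 0.0306 + 0.0996 + 0.2070 + 0.3350 = 0.6752
G = 1 − 0.6752 = 0.3248

0.325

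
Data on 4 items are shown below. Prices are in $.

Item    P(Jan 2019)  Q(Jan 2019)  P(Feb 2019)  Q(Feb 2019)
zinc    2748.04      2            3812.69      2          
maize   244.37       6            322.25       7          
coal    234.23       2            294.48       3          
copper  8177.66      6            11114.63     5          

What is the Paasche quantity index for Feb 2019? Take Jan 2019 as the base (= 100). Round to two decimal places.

86.34

Paasche quantity index uses current-period prices as weights.
ΣP(Feb 2019)·Q(Feb 2019) = 3812.69×2 + 322.25×7 + 294.48×3 + 11114.63×5 = 7625.38 + 2255.75 + 883.44 + 55573.15 = 66337.72
ΣP(Feb 2019)·Q(Jan 2019) = 3812.69×2 + 322.25×6 + 294.48×2 + 11114.63×6 = 7625.38 + 1933.5 + 588.96 + 66687.78 = 76835.62
Index = 66337.72 / 76835.62 × 100 = 86.3372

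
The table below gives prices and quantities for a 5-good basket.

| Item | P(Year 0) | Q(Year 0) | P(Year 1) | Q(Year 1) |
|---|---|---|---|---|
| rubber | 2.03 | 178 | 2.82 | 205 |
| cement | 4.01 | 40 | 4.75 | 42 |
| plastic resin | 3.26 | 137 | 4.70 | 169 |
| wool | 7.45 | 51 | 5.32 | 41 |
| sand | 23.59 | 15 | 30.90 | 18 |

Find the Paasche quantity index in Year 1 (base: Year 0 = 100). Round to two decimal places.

Paasche quantity index uses current-period prices as weights.
ΣP(Year 1)·Q(Year 1) = 2.82×205 + 4.75×42 + 4.70×169 + 5.32×41 + 30.90×18 = 578.1 + 199.5 + 794.3 + 218.12 + 556.2 = 2346.22
ΣP(Year 1)·Q(Year 0) = 2.82×178 + 4.75×40 + 4.70×137 + 5.32×51 + 30.90×15 = 501.96 + 190 + 643.9 + 271.32 + 463.5 = 2070.68
Index = 2346.22 / 2070.68 × 100 = 113.3067

113.31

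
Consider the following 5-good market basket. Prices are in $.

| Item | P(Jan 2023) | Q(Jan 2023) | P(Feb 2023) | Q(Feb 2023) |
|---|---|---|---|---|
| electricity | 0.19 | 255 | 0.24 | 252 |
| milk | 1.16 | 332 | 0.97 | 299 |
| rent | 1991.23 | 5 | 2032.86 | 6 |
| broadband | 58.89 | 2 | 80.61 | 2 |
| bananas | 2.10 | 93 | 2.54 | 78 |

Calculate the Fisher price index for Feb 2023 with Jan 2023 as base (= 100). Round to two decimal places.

102.25

Laspeyres component (base-period weights):
ΣP(Feb 2023)Q(Jan 2023) = 0.24×255 + 0.97×332 + 2032.86×5 + 80.61×2 + 2.54×93 = 61.2 + 322.04 + 10164.3 + 161.22 + 236.22 = 10944.98
ΣP(Jan 2023)Q(Jan 2023) = 0.19×255 + 1.16×332 + 1991.23×5 + 58.89×2 + 2.10×93 = 48.45 + 385.12 + 9956.15 + 117.78 + 195.3 = 10702.8
L = 10944.98 / 10702.8 × 100 = 102.2628
Paasche component (current-period weights):
ΣP(Feb 2023)Q(Feb 2023) = 0.24×252 + 0.97×299 + 2032.86×6 + 80.61×2 + 2.54×78 = 60.48 + 290.03 + 12197.16 + 161.22 + 198.12 = 12907.01
ΣP(Jan 2023)Q(Feb 2023) = 0.19×252 + 1.16×299 + 1991.23×6 + 58.89×2 + 2.10×78 = 47.88 + 346.84 + 11947.38 + 117.78 + 163.8 = 12623.68
P = 12907.01 / 12623.68 × 100 = 102.2444
Fisher = √(L × P) = √(102.2628 × 102.2444) = 102.2536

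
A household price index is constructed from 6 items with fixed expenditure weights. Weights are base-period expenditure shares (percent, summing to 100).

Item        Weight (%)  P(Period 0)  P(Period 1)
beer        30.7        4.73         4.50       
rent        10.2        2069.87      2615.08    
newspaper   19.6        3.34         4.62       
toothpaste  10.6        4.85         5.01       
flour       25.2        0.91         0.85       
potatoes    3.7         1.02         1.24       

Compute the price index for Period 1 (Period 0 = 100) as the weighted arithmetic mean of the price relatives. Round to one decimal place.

108.2

beer: 30.7 × (4.50/4.73) = 30.7 × 0.951374 = 29.2072
rent: 10.2 × (2615.08/2069.87) = 10.2 × 1.263403 = 12.8867
newspaper: 19.6 × (4.62/3.34) = 19.6 × 1.383234 = 27.1114
toothpaste: 10.6 × (5.01/4.85) = 10.6 × 1.032990 = 10.9497
flour: 25.2 × (0.85/0.91) = 25.2 × 0.934066 = 23.5385
potatoes: 3.7 × (1.24/1.02) = 3.7 × 1.215686 = 4.4980
Index = Σ wᵢ·(p₁ᵢ/p₀ᵢ) = 29.2072 + 12.8867 + 27.1114 + 10.9497 + 23.5385 + 4.4980 = 108.1915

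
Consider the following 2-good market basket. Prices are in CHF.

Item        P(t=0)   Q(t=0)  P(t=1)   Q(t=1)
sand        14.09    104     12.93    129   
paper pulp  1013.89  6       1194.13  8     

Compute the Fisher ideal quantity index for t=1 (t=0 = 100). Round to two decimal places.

131.70

Laspeyres component (base-period weights):
ΣP(t=0)Q(t=1) = 14.09×129 + 1013.89×8 = 1817.61 + 8111.12 = 9928.73
ΣP(t=0)Q(t=0) = 14.09×104 + 1013.89×6 = 1465.36 + 6083.34 = 7548.7
L = 9928.73 / 7548.7 × 100 = 131.5290
Paasche component (current-period weights):
ΣP(t=1)Q(t=1) = 12.93×129 + 1194.13×8 = 1667.97 + 9553.04 = 11221.01
ΣP(t=1)Q(t=0) = 12.93×104 + 1194.13×6 = 1344.72 + 7164.78 = 8509.5
P = 11221.01 / 8509.5 × 100 = 131.8645
Fisher = √(L × P) = √(131.5290 × 131.8645) = 131.6966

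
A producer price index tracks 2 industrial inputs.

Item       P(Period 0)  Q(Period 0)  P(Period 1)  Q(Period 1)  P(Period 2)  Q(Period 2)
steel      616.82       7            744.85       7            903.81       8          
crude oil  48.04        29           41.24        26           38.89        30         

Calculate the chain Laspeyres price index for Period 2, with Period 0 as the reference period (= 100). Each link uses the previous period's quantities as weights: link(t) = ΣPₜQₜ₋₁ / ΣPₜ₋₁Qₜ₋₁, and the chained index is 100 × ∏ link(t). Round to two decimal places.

131.02

Link Period 0→Period 1:
ΣP(Period 1)Q(Period 0) = 744.85×7 + 41.24×29 = 5213.95 + 1195.96 = 6409.91
ΣP(Period 0)Q(Period 0) = 616.82×7 + 48.04×29 = 4317.74 + 1393.16 = 5710.9
link = 6409.91/5710.9 = 1.122399
Link Period 1→Period 2:
ΣP(Period 2)Q(Period 1) = 903.81×7 + 38.89×26 = 6326.67 + 1011.14 = 7337.81
ΣP(Period 1)Q(Period 1) = 744.85×7 + 41.24×26 = 5213.95 + 1072.24 = 6286.19
link = 7337.81/6286.19 = 1.167291
Chained index = 100 × 1.122399 × 1.167291 = 131.0166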